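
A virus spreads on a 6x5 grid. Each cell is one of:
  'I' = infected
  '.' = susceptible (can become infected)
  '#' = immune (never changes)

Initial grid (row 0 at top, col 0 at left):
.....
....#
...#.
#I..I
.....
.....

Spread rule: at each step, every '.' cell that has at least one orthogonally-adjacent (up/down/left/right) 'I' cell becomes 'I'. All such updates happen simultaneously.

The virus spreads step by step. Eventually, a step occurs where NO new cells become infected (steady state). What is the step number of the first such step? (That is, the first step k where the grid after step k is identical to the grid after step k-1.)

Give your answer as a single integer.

Answer: 7

Derivation:
Step 0 (initial): 2 infected
Step 1: +6 new -> 8 infected
Step 2: +8 new -> 16 infected
Step 3: +6 new -> 22 infected
Step 4: +3 new -> 25 infected
Step 5: +1 new -> 26 infected
Step 6: +1 new -> 27 infected
Step 7: +0 new -> 27 infected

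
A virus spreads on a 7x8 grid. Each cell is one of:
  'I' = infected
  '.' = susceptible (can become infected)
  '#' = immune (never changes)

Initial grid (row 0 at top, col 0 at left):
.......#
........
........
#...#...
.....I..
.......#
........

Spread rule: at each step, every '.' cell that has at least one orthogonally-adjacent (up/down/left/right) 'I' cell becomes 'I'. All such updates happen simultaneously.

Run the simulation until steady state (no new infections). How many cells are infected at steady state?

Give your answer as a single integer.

Step 0 (initial): 1 infected
Step 1: +4 new -> 5 infected
Step 2: +7 new -> 12 infected
Step 3: +9 new -> 21 infected
Step 4: +10 new -> 31 infected
Step 5: +9 new -> 40 infected
Step 6: +5 new -> 45 infected
Step 7: +4 new -> 49 infected
Step 8: +2 new -> 51 infected
Step 9: +1 new -> 52 infected
Step 10: +0 new -> 52 infected

Answer: 52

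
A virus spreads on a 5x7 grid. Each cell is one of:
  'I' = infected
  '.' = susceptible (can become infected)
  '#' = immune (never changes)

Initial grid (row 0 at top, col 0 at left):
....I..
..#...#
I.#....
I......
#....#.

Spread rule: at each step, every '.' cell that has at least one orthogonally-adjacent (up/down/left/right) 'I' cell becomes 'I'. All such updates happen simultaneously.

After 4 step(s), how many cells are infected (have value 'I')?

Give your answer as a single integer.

Step 0 (initial): 3 infected
Step 1: +6 new -> 9 infected
Step 2: +9 new -> 18 infected
Step 3: +6 new -> 24 infected
Step 4: +4 new -> 28 infected

Answer: 28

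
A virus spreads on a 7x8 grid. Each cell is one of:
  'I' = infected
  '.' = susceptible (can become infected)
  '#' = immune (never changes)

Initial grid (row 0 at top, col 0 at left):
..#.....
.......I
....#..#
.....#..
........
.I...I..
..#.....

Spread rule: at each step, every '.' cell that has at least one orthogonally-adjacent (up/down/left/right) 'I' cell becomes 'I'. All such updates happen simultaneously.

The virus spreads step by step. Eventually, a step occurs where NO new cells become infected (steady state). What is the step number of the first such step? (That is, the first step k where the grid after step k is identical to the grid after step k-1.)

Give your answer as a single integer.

Step 0 (initial): 3 infected
Step 1: +10 new -> 13 infected
Step 2: +13 new -> 26 infected
Step 3: +12 new -> 38 infected
Step 4: +7 new -> 45 infected
Step 5: +5 new -> 50 infected
Step 6: +1 new -> 51 infected
Step 7: +0 new -> 51 infected

Answer: 7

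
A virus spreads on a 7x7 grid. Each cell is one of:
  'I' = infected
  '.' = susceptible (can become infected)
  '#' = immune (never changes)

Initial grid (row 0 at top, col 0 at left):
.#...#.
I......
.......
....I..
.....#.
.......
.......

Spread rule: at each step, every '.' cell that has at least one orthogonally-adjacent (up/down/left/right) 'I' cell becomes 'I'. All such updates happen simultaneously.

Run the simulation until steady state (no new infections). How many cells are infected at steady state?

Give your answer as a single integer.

Answer: 46

Derivation:
Step 0 (initial): 2 infected
Step 1: +7 new -> 9 infected
Step 2: +10 new -> 19 infected
Step 3: +13 new -> 32 infected
Step 4: +8 new -> 40 infected
Step 5: +5 new -> 45 infected
Step 6: +1 new -> 46 infected
Step 7: +0 new -> 46 infected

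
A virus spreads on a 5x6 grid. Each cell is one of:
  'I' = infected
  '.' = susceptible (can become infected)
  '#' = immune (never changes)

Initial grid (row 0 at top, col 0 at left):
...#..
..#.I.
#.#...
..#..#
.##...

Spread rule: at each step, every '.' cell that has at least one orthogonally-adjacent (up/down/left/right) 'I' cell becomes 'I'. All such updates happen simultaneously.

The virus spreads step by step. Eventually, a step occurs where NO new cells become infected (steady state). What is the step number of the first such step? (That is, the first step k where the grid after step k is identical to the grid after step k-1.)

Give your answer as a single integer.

Answer: 5

Derivation:
Step 0 (initial): 1 infected
Step 1: +4 new -> 5 infected
Step 2: +4 new -> 9 infected
Step 3: +2 new -> 11 infected
Step 4: +2 new -> 13 infected
Step 5: +0 new -> 13 infected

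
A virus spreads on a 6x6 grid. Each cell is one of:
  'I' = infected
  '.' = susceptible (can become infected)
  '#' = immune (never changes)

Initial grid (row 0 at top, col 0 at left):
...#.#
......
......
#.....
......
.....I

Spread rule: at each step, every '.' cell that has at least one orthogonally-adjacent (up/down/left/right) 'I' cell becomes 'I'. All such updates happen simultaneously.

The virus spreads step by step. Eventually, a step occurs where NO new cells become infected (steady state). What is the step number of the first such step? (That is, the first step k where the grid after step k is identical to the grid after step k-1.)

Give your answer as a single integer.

Step 0 (initial): 1 infected
Step 1: +2 new -> 3 infected
Step 2: +3 new -> 6 infected
Step 3: +4 new -> 10 infected
Step 4: +5 new -> 15 infected
Step 5: +5 new -> 20 infected
Step 6: +5 new -> 25 infected
Step 7: +2 new -> 27 infected
Step 8: +3 new -> 30 infected
Step 9: +2 new -> 32 infected
Step 10: +1 new -> 33 infected
Step 11: +0 new -> 33 infected

Answer: 11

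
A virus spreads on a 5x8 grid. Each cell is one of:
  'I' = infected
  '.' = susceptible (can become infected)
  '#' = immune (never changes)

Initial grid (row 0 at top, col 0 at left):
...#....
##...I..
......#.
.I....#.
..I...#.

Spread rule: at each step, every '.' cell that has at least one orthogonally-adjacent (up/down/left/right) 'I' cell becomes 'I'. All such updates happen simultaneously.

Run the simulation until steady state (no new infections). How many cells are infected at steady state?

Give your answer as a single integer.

Answer: 34

Derivation:
Step 0 (initial): 3 infected
Step 1: +9 new -> 12 infected
Step 2: +11 new -> 23 infected
Step 3: +6 new -> 29 infected
Step 4: +2 new -> 31 infected
Step 5: +2 new -> 33 infected
Step 6: +1 new -> 34 infected
Step 7: +0 new -> 34 infected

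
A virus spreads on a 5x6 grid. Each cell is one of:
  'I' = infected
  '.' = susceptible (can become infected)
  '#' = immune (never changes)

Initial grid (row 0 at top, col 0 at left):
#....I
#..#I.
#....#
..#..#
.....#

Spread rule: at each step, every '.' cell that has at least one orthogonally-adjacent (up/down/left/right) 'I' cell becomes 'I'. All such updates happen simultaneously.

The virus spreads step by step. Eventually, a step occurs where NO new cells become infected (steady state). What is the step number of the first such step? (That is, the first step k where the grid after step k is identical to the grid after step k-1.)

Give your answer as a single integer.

Step 0 (initial): 2 infected
Step 1: +3 new -> 5 infected
Step 2: +3 new -> 8 infected
Step 3: +4 new -> 12 infected
Step 4: +4 new -> 16 infected
Step 5: +3 new -> 19 infected
Step 6: +2 new -> 21 infected
Step 7: +1 new -> 22 infected
Step 8: +0 new -> 22 infected

Answer: 8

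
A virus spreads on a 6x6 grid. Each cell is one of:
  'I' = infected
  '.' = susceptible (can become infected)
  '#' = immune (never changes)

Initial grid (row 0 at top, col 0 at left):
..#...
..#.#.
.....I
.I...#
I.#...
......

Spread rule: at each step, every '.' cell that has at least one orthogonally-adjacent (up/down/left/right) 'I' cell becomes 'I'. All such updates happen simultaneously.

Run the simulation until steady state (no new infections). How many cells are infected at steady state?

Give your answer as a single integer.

Step 0 (initial): 3 infected
Step 1: +7 new -> 10 infected
Step 2: +8 new -> 18 infected
Step 3: +7 new -> 25 infected
Step 4: +5 new -> 30 infected
Step 5: +1 new -> 31 infected
Step 6: +0 new -> 31 infected

Answer: 31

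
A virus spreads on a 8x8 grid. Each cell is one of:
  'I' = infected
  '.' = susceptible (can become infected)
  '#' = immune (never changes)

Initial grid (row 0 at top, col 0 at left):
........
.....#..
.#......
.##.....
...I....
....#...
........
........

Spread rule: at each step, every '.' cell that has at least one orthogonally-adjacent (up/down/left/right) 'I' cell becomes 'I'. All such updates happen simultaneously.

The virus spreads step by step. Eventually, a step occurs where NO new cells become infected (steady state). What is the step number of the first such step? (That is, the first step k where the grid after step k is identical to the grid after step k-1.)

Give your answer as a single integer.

Answer: 9

Derivation:
Step 0 (initial): 1 infected
Step 1: +4 new -> 5 infected
Step 2: +6 new -> 11 infected
Step 3: +11 new -> 22 infected
Step 4: +13 new -> 35 infected
Step 5: +11 new -> 46 infected
Step 6: +8 new -> 54 infected
Step 7: +4 new -> 58 infected
Step 8: +1 new -> 59 infected
Step 9: +0 new -> 59 infected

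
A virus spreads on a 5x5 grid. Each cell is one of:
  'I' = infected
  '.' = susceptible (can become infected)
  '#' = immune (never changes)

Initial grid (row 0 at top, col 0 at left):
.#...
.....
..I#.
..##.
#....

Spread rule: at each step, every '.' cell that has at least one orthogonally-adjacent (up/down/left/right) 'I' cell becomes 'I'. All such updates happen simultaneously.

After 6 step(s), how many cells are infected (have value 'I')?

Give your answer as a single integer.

Step 0 (initial): 1 infected
Step 1: +2 new -> 3 infected
Step 2: +5 new -> 8 infected
Step 3: +5 new -> 13 infected
Step 4: +4 new -> 17 infected
Step 5: +2 new -> 19 infected
Step 6: +1 new -> 20 infected

Answer: 20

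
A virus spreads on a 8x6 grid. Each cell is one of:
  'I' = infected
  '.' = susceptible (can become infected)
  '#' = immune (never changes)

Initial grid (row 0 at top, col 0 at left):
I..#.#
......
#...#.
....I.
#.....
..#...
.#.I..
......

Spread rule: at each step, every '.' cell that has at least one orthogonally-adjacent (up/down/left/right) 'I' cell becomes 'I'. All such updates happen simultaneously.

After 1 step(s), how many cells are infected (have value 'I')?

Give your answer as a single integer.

Answer: 12

Derivation:
Step 0 (initial): 3 infected
Step 1: +9 new -> 12 infected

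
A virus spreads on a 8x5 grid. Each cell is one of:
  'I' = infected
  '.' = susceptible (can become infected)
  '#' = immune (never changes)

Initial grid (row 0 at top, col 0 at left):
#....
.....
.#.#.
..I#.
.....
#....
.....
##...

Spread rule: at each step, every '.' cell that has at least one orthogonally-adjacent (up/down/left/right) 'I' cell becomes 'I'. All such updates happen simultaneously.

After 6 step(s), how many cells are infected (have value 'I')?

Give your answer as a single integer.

Answer: 33

Derivation:
Step 0 (initial): 1 infected
Step 1: +3 new -> 4 infected
Step 2: +5 new -> 9 infected
Step 3: +9 new -> 18 infected
Step 4: +9 new -> 27 infected
Step 5: +5 new -> 32 infected
Step 6: +1 new -> 33 infected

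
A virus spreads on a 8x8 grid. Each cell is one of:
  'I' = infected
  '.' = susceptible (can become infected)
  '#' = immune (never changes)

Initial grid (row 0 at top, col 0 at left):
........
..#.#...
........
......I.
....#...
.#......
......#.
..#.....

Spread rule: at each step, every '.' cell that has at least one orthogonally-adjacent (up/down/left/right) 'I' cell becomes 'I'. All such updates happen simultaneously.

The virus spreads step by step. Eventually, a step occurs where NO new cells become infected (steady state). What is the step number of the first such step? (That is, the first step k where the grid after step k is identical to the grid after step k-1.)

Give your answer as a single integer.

Answer: 11

Derivation:
Step 0 (initial): 1 infected
Step 1: +4 new -> 5 infected
Step 2: +7 new -> 12 infected
Step 3: +7 new -> 19 infected
Step 4: +8 new -> 27 infected
Step 5: +9 new -> 36 infected
Step 6: +8 new -> 44 infected
Step 7: +6 new -> 50 infected
Step 8: +4 new -> 54 infected
Step 9: +3 new -> 57 infected
Step 10: +1 new -> 58 infected
Step 11: +0 new -> 58 infected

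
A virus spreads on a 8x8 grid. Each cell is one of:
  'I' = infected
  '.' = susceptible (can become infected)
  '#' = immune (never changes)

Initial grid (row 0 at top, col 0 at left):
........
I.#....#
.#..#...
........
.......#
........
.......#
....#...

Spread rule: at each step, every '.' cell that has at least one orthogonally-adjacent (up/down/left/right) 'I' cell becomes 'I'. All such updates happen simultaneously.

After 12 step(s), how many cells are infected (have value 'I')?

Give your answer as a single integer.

Step 0 (initial): 1 infected
Step 1: +3 new -> 4 infected
Step 2: +2 new -> 6 infected
Step 3: +3 new -> 9 infected
Step 4: +4 new -> 13 infected
Step 5: +7 new -> 20 infected
Step 6: +8 new -> 28 infected
Step 7: +7 new -> 35 infected
Step 8: +8 new -> 43 infected
Step 9: +6 new -> 49 infected
Step 10: +3 new -> 52 infected
Step 11: +3 new -> 55 infected
Step 12: +1 new -> 56 infected

Answer: 56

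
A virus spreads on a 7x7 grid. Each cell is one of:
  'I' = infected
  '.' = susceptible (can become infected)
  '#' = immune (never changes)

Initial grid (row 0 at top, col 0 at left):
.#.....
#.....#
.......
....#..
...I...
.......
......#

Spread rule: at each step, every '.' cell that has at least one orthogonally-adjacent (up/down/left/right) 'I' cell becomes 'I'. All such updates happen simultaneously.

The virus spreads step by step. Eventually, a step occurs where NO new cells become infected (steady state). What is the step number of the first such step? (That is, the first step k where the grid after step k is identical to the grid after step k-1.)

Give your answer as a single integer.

Answer: 8

Derivation:
Step 0 (initial): 1 infected
Step 1: +4 new -> 5 infected
Step 2: +7 new -> 12 infected
Step 3: +11 new -> 23 infected
Step 4: +11 new -> 34 infected
Step 5: +7 new -> 41 infected
Step 6: +1 new -> 42 infected
Step 7: +1 new -> 43 infected
Step 8: +0 new -> 43 infected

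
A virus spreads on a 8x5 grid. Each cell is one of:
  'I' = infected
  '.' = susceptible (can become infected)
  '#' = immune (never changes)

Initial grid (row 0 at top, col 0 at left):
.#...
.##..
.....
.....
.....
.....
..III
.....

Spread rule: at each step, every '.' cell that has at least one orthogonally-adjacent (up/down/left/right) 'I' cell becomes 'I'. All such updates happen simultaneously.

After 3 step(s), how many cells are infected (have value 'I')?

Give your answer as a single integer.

Step 0 (initial): 3 infected
Step 1: +7 new -> 10 infected
Step 2: +6 new -> 16 infected
Step 3: +6 new -> 22 infected

Answer: 22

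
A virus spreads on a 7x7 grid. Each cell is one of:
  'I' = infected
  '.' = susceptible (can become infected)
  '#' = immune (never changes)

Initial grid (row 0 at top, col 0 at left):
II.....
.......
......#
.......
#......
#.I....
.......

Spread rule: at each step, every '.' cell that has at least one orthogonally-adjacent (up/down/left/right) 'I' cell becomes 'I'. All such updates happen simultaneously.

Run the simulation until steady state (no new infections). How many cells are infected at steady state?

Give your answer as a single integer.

Step 0 (initial): 3 infected
Step 1: +7 new -> 10 infected
Step 2: +10 new -> 20 infected
Step 3: +10 new -> 30 infected
Step 4: +7 new -> 37 infected
Step 5: +6 new -> 43 infected
Step 6: +3 new -> 46 infected
Step 7: +0 new -> 46 infected

Answer: 46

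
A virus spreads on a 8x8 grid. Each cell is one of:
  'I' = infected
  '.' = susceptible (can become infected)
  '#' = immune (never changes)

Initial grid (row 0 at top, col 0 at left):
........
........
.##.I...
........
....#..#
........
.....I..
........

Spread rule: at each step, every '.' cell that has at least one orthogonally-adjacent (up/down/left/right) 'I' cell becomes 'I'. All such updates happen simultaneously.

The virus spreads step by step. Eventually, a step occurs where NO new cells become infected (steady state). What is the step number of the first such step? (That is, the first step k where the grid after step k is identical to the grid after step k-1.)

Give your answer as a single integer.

Step 0 (initial): 2 infected
Step 1: +8 new -> 10 infected
Step 2: +13 new -> 23 infected
Step 3: +14 new -> 37 infected
Step 4: +10 new -> 47 infected
Step 5: +8 new -> 55 infected
Step 6: +5 new -> 60 infected
Step 7: +0 new -> 60 infected

Answer: 7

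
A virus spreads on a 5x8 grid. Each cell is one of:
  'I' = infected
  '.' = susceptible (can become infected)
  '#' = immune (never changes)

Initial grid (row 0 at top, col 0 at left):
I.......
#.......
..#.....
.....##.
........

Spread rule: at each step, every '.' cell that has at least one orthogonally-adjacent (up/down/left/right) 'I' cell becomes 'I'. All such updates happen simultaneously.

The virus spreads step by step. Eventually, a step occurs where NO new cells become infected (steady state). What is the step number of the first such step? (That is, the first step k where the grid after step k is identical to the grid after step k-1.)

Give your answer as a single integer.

Step 0 (initial): 1 infected
Step 1: +1 new -> 2 infected
Step 2: +2 new -> 4 infected
Step 3: +3 new -> 7 infected
Step 4: +4 new -> 11 infected
Step 5: +6 new -> 17 infected
Step 6: +6 new -> 23 infected
Step 7: +5 new -> 28 infected
Step 8: +3 new -> 31 infected
Step 9: +2 new -> 33 infected
Step 10: +2 new -> 35 infected
Step 11: +1 new -> 36 infected
Step 12: +0 new -> 36 infected

Answer: 12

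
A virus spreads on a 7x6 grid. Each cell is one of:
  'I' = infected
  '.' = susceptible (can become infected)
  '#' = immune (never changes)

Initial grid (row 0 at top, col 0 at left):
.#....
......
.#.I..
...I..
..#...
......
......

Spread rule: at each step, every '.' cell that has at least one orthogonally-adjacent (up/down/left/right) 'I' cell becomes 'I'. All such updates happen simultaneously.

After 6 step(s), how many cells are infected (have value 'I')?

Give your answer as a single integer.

Step 0 (initial): 2 infected
Step 1: +6 new -> 8 infected
Step 2: +8 new -> 16 infected
Step 3: +10 new -> 26 infected
Step 4: +8 new -> 34 infected
Step 5: +4 new -> 38 infected
Step 6: +1 new -> 39 infected

Answer: 39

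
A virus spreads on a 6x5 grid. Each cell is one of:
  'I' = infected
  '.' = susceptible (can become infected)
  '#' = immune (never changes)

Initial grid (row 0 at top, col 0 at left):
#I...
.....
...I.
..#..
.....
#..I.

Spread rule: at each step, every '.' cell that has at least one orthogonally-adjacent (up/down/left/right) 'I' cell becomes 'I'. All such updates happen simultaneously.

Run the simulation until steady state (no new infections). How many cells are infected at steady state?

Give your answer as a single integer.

Step 0 (initial): 3 infected
Step 1: +9 new -> 12 infected
Step 2: +9 new -> 21 infected
Step 3: +4 new -> 25 infected
Step 4: +2 new -> 27 infected
Step 5: +0 new -> 27 infected

Answer: 27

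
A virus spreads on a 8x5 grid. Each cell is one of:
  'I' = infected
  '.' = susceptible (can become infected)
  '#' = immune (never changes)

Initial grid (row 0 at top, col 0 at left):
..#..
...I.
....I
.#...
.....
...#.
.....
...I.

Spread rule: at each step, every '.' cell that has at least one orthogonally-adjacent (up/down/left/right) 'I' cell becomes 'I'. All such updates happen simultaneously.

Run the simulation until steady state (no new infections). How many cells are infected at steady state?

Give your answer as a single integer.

Answer: 37

Derivation:
Step 0 (initial): 3 infected
Step 1: +8 new -> 11 infected
Step 2: +8 new -> 19 infected
Step 3: +9 new -> 28 infected
Step 4: +5 new -> 33 infected
Step 5: +3 new -> 36 infected
Step 6: +1 new -> 37 infected
Step 7: +0 new -> 37 infected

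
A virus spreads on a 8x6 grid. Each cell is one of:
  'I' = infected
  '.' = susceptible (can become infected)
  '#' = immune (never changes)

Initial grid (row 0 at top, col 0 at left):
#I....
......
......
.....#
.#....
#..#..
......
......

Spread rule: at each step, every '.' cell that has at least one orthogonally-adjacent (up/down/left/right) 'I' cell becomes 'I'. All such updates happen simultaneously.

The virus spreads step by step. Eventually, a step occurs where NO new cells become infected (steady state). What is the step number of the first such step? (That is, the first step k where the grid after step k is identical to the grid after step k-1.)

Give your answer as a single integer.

Step 0 (initial): 1 infected
Step 1: +2 new -> 3 infected
Step 2: +4 new -> 7 infected
Step 3: +5 new -> 12 infected
Step 4: +5 new -> 17 infected
Step 5: +5 new -> 22 infected
Step 6: +4 new -> 26 infected
Step 7: +3 new -> 29 infected
Step 8: +5 new -> 34 infected
Step 9: +5 new -> 39 infected
Step 10: +3 new -> 42 infected
Step 11: +1 new -> 43 infected
Step 12: +0 new -> 43 infected

Answer: 12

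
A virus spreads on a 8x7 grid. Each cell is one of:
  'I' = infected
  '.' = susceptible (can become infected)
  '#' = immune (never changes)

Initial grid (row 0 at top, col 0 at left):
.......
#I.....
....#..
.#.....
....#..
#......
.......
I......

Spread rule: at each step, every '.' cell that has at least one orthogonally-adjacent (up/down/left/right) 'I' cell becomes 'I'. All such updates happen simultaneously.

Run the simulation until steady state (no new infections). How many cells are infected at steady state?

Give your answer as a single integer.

Step 0 (initial): 2 infected
Step 1: +5 new -> 7 infected
Step 2: +7 new -> 14 infected
Step 3: +8 new -> 22 infected
Step 4: +9 new -> 31 infected
Step 5: +8 new -> 39 infected
Step 6: +6 new -> 45 infected
Step 7: +4 new -> 49 infected
Step 8: +2 new -> 51 infected
Step 9: +0 new -> 51 infected

Answer: 51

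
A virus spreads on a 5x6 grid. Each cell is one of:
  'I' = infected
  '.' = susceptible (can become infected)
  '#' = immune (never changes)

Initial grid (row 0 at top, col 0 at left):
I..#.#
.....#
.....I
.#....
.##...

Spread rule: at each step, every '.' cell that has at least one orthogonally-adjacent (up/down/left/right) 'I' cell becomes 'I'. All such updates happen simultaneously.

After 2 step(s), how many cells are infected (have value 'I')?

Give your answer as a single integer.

Answer: 13

Derivation:
Step 0 (initial): 2 infected
Step 1: +4 new -> 6 infected
Step 2: +7 new -> 13 infected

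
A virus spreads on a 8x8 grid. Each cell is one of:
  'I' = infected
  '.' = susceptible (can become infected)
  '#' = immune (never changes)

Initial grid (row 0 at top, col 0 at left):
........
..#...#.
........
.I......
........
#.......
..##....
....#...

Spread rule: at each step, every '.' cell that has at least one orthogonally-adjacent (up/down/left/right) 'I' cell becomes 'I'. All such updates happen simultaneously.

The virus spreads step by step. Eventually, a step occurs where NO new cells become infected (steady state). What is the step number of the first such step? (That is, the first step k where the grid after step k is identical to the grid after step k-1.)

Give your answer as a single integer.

Step 0 (initial): 1 infected
Step 1: +4 new -> 5 infected
Step 2: +7 new -> 12 infected
Step 3: +7 new -> 19 infected
Step 4: +9 new -> 28 infected
Step 5: +8 new -> 36 infected
Step 6: +8 new -> 44 infected
Step 7: +5 new -> 49 infected
Step 8: +5 new -> 54 infected
Step 9: +3 new -> 57 infected
Step 10: +1 new -> 58 infected
Step 11: +0 new -> 58 infected

Answer: 11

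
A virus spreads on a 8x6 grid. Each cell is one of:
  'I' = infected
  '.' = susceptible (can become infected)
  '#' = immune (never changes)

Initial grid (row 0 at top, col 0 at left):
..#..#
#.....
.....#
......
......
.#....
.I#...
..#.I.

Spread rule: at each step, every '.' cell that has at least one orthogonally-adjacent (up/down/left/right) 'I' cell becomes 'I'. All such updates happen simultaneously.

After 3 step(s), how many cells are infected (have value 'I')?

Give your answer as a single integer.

Step 0 (initial): 2 infected
Step 1: +5 new -> 7 infected
Step 2: +5 new -> 12 infected
Step 3: +4 new -> 16 infected

Answer: 16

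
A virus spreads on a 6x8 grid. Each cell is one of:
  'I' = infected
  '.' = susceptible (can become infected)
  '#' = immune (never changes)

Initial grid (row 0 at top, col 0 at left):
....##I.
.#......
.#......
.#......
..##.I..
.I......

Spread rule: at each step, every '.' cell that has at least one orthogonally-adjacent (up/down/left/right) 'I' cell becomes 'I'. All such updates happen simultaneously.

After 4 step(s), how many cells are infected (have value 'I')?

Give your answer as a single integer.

Step 0 (initial): 3 infected
Step 1: +9 new -> 12 infected
Step 2: +11 new -> 23 infected
Step 3: +7 new -> 30 infected
Step 4: +4 new -> 34 infected

Answer: 34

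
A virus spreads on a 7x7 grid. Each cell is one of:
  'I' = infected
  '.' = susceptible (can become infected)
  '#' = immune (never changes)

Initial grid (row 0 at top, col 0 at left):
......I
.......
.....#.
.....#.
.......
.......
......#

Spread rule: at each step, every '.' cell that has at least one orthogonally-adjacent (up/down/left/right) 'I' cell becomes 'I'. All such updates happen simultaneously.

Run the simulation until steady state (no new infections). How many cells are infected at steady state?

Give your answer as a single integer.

Step 0 (initial): 1 infected
Step 1: +2 new -> 3 infected
Step 2: +3 new -> 6 infected
Step 3: +3 new -> 9 infected
Step 4: +4 new -> 13 infected
Step 5: +6 new -> 19 infected
Step 6: +6 new -> 25 infected
Step 7: +6 new -> 31 infected
Step 8: +5 new -> 36 infected
Step 9: +4 new -> 40 infected
Step 10: +3 new -> 43 infected
Step 11: +2 new -> 45 infected
Step 12: +1 new -> 46 infected
Step 13: +0 new -> 46 infected

Answer: 46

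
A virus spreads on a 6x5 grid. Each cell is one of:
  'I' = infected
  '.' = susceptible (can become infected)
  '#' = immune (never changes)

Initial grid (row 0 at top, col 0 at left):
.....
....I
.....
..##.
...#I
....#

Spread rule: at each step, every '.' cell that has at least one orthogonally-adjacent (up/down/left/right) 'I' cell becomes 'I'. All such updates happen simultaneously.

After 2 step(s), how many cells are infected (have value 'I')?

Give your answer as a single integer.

Step 0 (initial): 2 infected
Step 1: +4 new -> 6 infected
Step 2: +3 new -> 9 infected

Answer: 9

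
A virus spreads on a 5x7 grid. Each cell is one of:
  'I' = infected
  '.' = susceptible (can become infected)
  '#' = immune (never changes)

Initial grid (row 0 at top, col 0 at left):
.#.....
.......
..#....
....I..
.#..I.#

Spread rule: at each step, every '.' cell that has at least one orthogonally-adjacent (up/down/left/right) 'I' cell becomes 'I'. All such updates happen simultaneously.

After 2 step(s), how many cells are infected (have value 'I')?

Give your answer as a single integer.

Answer: 13

Derivation:
Step 0 (initial): 2 infected
Step 1: +5 new -> 7 infected
Step 2: +6 new -> 13 infected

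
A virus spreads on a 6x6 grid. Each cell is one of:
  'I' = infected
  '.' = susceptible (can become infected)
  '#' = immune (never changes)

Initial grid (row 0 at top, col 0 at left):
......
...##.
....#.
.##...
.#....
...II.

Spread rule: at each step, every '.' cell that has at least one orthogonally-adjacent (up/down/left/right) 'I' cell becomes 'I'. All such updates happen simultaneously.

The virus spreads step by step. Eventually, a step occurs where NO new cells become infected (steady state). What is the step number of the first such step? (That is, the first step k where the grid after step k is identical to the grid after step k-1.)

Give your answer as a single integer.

Answer: 9

Derivation:
Step 0 (initial): 2 infected
Step 1: +4 new -> 6 infected
Step 2: +5 new -> 11 infected
Step 3: +3 new -> 14 infected
Step 4: +3 new -> 17 infected
Step 5: +4 new -> 21 infected
Step 6: +4 new -> 25 infected
Step 7: +4 new -> 29 infected
Step 8: +1 new -> 30 infected
Step 9: +0 new -> 30 infected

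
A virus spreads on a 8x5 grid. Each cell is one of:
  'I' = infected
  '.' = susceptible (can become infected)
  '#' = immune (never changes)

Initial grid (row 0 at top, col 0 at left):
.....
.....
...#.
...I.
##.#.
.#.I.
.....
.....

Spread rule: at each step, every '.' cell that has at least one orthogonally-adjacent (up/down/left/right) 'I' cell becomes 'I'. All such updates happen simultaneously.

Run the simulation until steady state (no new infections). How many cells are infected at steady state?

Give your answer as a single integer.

Step 0 (initial): 2 infected
Step 1: +5 new -> 7 infected
Step 2: +8 new -> 15 infected
Step 3: +7 new -> 22 infected
Step 4: +7 new -> 29 infected
Step 5: +5 new -> 34 infected
Step 6: +1 new -> 35 infected
Step 7: +0 new -> 35 infected

Answer: 35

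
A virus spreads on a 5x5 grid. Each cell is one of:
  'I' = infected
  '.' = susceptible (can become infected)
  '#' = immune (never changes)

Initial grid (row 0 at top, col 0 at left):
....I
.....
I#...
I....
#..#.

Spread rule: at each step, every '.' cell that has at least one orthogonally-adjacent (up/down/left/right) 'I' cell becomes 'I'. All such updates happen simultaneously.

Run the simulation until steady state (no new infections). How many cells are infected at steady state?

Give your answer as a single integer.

Answer: 22

Derivation:
Step 0 (initial): 3 infected
Step 1: +4 new -> 7 infected
Step 2: +7 new -> 14 infected
Step 3: +7 new -> 21 infected
Step 4: +1 new -> 22 infected
Step 5: +0 new -> 22 infected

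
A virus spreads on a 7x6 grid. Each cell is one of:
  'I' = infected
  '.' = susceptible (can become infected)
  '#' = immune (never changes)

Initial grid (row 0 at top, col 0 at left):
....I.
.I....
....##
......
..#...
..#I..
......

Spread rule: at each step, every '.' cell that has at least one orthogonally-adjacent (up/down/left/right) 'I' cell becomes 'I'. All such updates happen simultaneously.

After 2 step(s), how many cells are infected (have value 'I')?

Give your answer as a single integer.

Answer: 25

Derivation:
Step 0 (initial): 3 infected
Step 1: +10 new -> 13 infected
Step 2: +12 new -> 25 infected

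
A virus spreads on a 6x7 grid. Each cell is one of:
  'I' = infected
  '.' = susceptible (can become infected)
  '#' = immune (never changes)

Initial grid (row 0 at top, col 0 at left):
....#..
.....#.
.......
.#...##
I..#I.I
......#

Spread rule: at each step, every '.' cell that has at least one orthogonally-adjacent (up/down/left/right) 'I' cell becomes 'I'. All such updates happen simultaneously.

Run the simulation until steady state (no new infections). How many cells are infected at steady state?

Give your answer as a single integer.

Step 0 (initial): 3 infected
Step 1: +6 new -> 9 infected
Step 2: +7 new -> 16 infected
Step 3: +7 new -> 23 infected
Step 4: +5 new -> 28 infected
Step 5: +4 new -> 32 infected
Step 6: +2 new -> 34 infected
Step 7: +1 new -> 35 infected
Step 8: +0 new -> 35 infected

Answer: 35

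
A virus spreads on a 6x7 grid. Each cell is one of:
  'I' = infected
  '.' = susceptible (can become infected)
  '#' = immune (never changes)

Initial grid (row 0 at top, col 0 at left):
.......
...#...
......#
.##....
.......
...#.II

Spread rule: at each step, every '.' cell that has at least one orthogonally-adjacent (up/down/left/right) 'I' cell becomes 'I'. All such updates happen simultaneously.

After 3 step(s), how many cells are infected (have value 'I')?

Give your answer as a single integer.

Answer: 11

Derivation:
Step 0 (initial): 2 infected
Step 1: +3 new -> 5 infected
Step 2: +3 new -> 8 infected
Step 3: +3 new -> 11 infected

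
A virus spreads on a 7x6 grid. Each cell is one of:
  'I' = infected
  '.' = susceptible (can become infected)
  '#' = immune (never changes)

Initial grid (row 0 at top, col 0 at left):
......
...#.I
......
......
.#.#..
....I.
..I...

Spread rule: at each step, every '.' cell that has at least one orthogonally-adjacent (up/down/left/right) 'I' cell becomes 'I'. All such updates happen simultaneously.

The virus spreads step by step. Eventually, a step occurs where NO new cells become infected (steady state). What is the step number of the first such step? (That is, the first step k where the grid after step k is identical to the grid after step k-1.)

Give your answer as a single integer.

Step 0 (initial): 3 infected
Step 1: +10 new -> 13 infected
Step 2: +9 new -> 22 infected
Step 3: +5 new -> 27 infected
Step 4: +4 new -> 31 infected
Step 5: +4 new -> 35 infected
Step 6: +3 new -> 38 infected
Step 7: +1 new -> 39 infected
Step 8: +0 new -> 39 infected

Answer: 8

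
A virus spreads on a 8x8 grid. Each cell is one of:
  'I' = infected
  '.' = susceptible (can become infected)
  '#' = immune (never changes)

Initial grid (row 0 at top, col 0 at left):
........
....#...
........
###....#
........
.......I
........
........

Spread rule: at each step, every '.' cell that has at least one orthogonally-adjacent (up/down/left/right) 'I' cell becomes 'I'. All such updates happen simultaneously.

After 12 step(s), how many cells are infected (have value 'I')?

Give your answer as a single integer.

Answer: 59

Derivation:
Step 0 (initial): 1 infected
Step 1: +3 new -> 4 infected
Step 2: +4 new -> 8 infected
Step 3: +5 new -> 13 infected
Step 4: +6 new -> 19 infected
Step 5: +8 new -> 27 infected
Step 6: +9 new -> 36 infected
Step 7: +7 new -> 43 infected
Step 8: +6 new -> 49 infected
Step 9: +4 new -> 53 infected
Step 10: +3 new -> 56 infected
Step 11: +2 new -> 58 infected
Step 12: +1 new -> 59 infected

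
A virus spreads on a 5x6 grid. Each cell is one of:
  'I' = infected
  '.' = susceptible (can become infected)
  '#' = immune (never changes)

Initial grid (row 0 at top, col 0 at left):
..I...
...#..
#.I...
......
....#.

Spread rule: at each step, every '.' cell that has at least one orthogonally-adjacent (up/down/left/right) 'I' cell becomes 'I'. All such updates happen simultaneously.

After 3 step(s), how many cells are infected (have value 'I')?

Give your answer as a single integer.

Answer: 23

Derivation:
Step 0 (initial): 2 infected
Step 1: +6 new -> 8 infected
Step 2: +7 new -> 15 infected
Step 3: +8 new -> 23 infected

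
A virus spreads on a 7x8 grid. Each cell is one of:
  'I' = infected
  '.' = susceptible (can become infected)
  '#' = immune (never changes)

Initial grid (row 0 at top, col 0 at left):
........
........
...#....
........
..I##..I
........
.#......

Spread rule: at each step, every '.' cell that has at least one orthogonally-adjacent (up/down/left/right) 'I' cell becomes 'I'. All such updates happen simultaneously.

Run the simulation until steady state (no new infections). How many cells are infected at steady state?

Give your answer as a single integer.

Answer: 52

Derivation:
Step 0 (initial): 2 infected
Step 1: +6 new -> 8 infected
Step 2: +12 new -> 20 infected
Step 3: +12 new -> 32 infected
Step 4: +11 new -> 43 infected
Step 5: +6 new -> 49 infected
Step 6: +3 new -> 52 infected
Step 7: +0 new -> 52 infected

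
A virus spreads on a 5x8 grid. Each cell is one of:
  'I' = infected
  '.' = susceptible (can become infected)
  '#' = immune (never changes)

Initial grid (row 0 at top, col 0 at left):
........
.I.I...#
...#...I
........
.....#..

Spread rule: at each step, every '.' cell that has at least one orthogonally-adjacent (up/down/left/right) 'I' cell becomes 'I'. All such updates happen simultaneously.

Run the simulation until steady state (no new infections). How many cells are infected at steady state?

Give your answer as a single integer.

Answer: 37

Derivation:
Step 0 (initial): 3 infected
Step 1: +8 new -> 11 infected
Step 2: +12 new -> 23 infected
Step 3: +8 new -> 31 infected
Step 4: +5 new -> 36 infected
Step 5: +1 new -> 37 infected
Step 6: +0 new -> 37 infected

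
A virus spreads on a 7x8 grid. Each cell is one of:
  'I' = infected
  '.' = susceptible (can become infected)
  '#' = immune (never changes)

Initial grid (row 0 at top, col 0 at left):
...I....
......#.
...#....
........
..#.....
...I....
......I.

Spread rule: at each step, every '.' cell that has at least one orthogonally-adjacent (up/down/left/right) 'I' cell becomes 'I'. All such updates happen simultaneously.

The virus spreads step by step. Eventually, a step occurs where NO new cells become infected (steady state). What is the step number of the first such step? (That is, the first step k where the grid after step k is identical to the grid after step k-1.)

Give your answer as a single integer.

Answer: 6

Derivation:
Step 0 (initial): 3 infected
Step 1: +10 new -> 13 infected
Step 2: +12 new -> 25 infected
Step 3: +14 new -> 39 infected
Step 4: +10 new -> 49 infected
Step 5: +4 new -> 53 infected
Step 6: +0 new -> 53 infected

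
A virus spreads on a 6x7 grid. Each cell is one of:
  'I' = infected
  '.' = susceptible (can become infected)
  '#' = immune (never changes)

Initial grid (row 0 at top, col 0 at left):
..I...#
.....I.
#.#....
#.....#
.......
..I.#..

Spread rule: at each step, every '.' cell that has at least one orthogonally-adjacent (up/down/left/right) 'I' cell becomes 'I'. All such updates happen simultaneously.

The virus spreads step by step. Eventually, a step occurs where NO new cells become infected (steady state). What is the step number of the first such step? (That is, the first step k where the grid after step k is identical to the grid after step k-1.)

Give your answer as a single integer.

Step 0 (initial): 3 infected
Step 1: +10 new -> 13 infected
Step 2: +11 new -> 24 infected
Step 3: +9 new -> 33 infected
Step 4: +2 new -> 35 infected
Step 5: +1 new -> 36 infected
Step 6: +0 new -> 36 infected

Answer: 6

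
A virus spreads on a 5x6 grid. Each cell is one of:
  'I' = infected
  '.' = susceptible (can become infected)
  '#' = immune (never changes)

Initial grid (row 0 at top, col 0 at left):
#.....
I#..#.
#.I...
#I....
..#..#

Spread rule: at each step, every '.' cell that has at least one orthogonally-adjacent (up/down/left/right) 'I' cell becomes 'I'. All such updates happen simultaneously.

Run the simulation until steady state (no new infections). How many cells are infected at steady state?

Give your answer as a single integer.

Step 0 (initial): 3 infected
Step 1: +5 new -> 8 infected
Step 2: +5 new -> 13 infected
Step 3: +5 new -> 18 infected
Step 4: +4 new -> 22 infected
Step 5: +1 new -> 23 infected
Step 6: +0 new -> 23 infected

Answer: 23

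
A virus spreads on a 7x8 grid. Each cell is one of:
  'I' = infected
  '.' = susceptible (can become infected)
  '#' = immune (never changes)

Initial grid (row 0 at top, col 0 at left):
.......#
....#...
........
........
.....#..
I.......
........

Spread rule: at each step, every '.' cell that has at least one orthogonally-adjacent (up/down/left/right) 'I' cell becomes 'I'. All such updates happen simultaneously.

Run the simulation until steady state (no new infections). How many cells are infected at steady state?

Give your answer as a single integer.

Answer: 53

Derivation:
Step 0 (initial): 1 infected
Step 1: +3 new -> 4 infected
Step 2: +4 new -> 8 infected
Step 3: +5 new -> 13 infected
Step 4: +6 new -> 19 infected
Step 5: +7 new -> 26 infected
Step 6: +6 new -> 32 infected
Step 7: +7 new -> 39 infected
Step 8: +5 new -> 44 infected
Step 9: +4 new -> 48 infected
Step 10: +3 new -> 51 infected
Step 11: +2 new -> 53 infected
Step 12: +0 new -> 53 infected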